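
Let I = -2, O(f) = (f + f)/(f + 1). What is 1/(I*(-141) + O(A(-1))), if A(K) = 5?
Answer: 3/851 ≈ 0.0035253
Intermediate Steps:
O(f) = 2*f/(1 + f) (O(f) = (2*f)/(1 + f) = 2*f/(1 + f))
1/(I*(-141) + O(A(-1))) = 1/(-2*(-141) + 2*5/(1 + 5)) = 1/(282 + 2*5/6) = 1/(282 + 2*5*(1/6)) = 1/(282 + 5/3) = 1/(851/3) = 3/851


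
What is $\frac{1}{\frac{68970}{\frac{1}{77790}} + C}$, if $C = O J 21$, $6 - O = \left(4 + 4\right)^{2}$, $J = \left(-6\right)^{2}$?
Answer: $\frac{1}{5365132452} \approx 1.8639 \cdot 10^{-10}$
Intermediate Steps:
$J = 36$
$O = -58$ ($O = 6 - \left(4 + 4\right)^{2} = 6 - 8^{2} = 6 - 64 = -58$)
$C = -43848$ ($C = \left(-58\right) 36 \cdot 21 = \left(-2088\right) 21 = -43848$)
$\frac{1}{\frac{68970}{\frac{1}{77790}} + C} = \frac{1}{\frac{68970}{\frac{1}{77790}} - 43848} = \frac{1}{68970 \frac{1}{\frac{1}{77790}} - 43848} = \frac{1}{68970 \cdot 77790 - 43848} = \frac{1}{5365176300 - 43848} = \frac{1}{5365132452}$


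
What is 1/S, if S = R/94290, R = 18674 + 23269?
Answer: 31430/13981 ≈ 2.2481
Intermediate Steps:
R = 41943
S = 13981/31430 (S = 41943/94290 = 41943*(1/94290) = 13981/31430 ≈ 0.44483)
1/S = 1/(13981/31430) = 31430/13981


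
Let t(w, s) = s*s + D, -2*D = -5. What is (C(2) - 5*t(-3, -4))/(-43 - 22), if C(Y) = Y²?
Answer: 177/130 ≈ 1.3615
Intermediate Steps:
D = 5/2 (D = -½*(-5) = 5/2 ≈ 2.5000)
t(w, s) = 5/2 + s² (t(w, s) = s*s + 5/2 = s² + 5/2 = 5/2 + s²)
(C(2) - 5*t(-3, -4))/(-43 - 22) = (2² - 5*(5/2 + (-4)²))/(-43 - 22) = (4 - 5*(5/2 + 16))/(-65) = -(4 - 5*37/2)/65 = -(4 - 185/2)/65 = -1/65*(-177/2) = 177/130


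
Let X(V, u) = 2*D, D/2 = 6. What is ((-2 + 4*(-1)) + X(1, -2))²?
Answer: 324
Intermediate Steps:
D = 12 (D = 2*6 = 12)
X(V, u) = 24 (X(V, u) = 2*12 = 24)
((-2 + 4*(-1)) + X(1, -2))² = ((-2 + 4*(-1)) + 24)² = ((-2 - 4) + 24)² = (-6 + 24)² = 18² = 324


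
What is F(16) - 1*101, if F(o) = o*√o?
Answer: -37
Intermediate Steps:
F(o) = o^(3/2)
F(16) - 1*101 = 16^(3/2) - 1*101 = 64 - 101 = -37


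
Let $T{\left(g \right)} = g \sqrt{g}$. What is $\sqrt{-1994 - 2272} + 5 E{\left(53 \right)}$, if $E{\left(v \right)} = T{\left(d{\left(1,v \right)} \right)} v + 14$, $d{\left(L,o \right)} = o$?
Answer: $70 + 14045 \sqrt{53} + 3 i \sqrt{474} \approx 1.0232 \cdot 10^{5} + 65.315 i$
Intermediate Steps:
$T{\left(g \right)} = g^{\frac{3}{2}}$
$E{\left(v \right)} = 14 + v^{\frac{5}{2}}$ ($E{\left(v \right)} = v^{\frac{3}{2}} v + 14 = v^{\frac{5}{2}} + 14 = 14 + v^{\frac{5}{2}}$)
$\sqrt{-1994 - 2272} + 5 E{\left(53 \right)} = \sqrt{-1994 - 2272} + 5 \left(14 + 53^{\frac{5}{2}}\right) = \sqrt{-4266} + 5 \left(14 + 2809 \sqrt{53}\right) = 3 i \sqrt{474} + \left(70 + 14045 \sqrt{53}\right) = 70 + 14045 \sqrt{53} + 3 i \sqrt{474}$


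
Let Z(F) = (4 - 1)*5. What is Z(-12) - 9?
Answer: 6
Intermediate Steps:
Z(F) = 15 (Z(F) = 3*5 = 15)
Z(-12) - 9 = 15 - 9 = 6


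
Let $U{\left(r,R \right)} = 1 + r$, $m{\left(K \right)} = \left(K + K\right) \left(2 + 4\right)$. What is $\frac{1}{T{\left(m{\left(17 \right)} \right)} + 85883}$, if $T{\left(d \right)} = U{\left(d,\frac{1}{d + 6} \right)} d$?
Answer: $\frac{1}{127703} \approx 7.8307 \cdot 10^{-6}$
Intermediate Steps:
$m{\left(K \right)} = 12 K$ ($m{\left(K \right)} = 2 K 6 = 12 K$)
$T{\left(d \right)} = d \left(1 + d\right)$ ($T{\left(d \right)} = \left(1 + d\right) d = d \left(1 + d\right)$)
$\frac{1}{T{\left(m{\left(17 \right)} \right)} + 85883} = \frac{1}{12 \cdot 17 \left(1 + 12 \cdot 17\right) + 85883} = \frac{1}{204 \left(1 + 204\right) + 85883} = \frac{1}{204 \cdot 205 + 85883} = \frac{1}{41820 + 85883} = \frac{1}{127703}$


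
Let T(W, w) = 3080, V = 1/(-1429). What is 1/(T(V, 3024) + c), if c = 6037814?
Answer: 1/6040894 ≈ 1.6554e-7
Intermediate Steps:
V = -1/1429 ≈ -0.00069979
1/(T(V, 3024) + c) = 1/(3080 + 6037814) = 1/6040894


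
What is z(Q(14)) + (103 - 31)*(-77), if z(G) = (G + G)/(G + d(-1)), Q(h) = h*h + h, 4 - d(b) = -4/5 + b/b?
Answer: -5924436/1069 ≈ -5542.0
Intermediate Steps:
d(b) = 19/5 (d(b) = 4 - (-4/5 + b/b) = 4 - (-4*⅕ + 1) = 4 - (-⅘ + 1) = 4 - 1*⅕ = 4 - ⅕ = 19/5)
Q(h) = h + h² (Q(h) = h² + h = h + h²)
z(G) = 2*G/(19/5 + G) (z(G) = (G + G)/(G + 19/5) = (2*G)/(19/5 + G) = 2*G/(19/5 + G))
z(Q(14)) + (103 - 31)*(-77) = 10*(14*(1 + 14))/(19 + 5*(14*(1 + 14))) + (103 - 31)*(-77) = 10*(14*15)/(19 + 5*(14*15)) + 72*(-77) = 10*210/(19 + 5*210) - 5544 = 10*210/(19 + 1050) - 5544 = 10*210/1069 - 5544 = 10*210*(1/1069) - 5544 = 2100/1069 - 5544 = -5924436/1069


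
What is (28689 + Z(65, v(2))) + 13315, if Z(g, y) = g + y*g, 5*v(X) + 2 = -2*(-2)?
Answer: 42095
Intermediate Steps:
v(X) = ⅖ (v(X) = -⅖ + (-2*(-2))/5 = -⅖ + (⅕)*4 = -⅖ + ⅘ = ⅖)
Z(g, y) = g + g*y
(28689 + Z(65, v(2))) + 13315 = (28689 + 65*(1 + ⅖)) + 13315 = (28689 + 65*(7/5)) + 13315 = (28689 + 91) + 13315 = 28780 + 13315 = 42095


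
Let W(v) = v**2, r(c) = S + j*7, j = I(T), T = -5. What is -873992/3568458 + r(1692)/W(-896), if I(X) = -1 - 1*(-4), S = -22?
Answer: -350829164965/1432407588864 ≈ -0.24492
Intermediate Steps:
I(X) = 3 (I(X) = -1 + 4 = 3)
j = 3
r(c) = -1 (r(c) = -22 + 3*7 = -22 + 21 = -1)
-873992/3568458 + r(1692)/W(-896) = -873992/3568458 - 1/((-896)**2) = -873992*1/3568458 - 1/802816 = -436996/1784229 - 1*1/802816 = -436996/1784229 - 1/802816 = -350829164965/1432407588864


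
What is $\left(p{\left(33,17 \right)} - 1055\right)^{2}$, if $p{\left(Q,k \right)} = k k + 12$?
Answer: $568516$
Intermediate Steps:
$p{\left(Q,k \right)} = 12 + k^{2}$ ($p{\left(Q,k \right)} = k^{2} + 12 = 12 + k^{2}$)
$\left(p{\left(33,17 \right)} - 1055\right)^{2} = \left(\left(12 + 17^{2}\right) - 1055\right)^{2} = \left(\left(12 + 289\right) - 1055\right)^{2} = \left(301 - 1055\right)^{2} = \left(-754\right)^{2} = 568516$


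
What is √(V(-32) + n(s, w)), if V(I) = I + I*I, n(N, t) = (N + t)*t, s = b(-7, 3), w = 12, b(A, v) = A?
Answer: 2*√263 ≈ 32.435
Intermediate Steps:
s = -7
n(N, t) = t*(N + t)
V(I) = I + I²
√(V(-32) + n(s, w)) = √(-32*(1 - 32) + 12*(-7 + 12)) = √(-32*(-31) + 12*5) = √(992 + 60) = √1052 = 2*√263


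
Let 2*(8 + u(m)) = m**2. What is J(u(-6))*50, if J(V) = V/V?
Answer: 50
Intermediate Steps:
u(m) = -8 + m**2/2
J(V) = 1
J(u(-6))*50 = 1*50 = 50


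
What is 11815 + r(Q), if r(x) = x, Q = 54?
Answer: 11869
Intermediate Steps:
11815 + r(Q) = 11815 + 54 = 11869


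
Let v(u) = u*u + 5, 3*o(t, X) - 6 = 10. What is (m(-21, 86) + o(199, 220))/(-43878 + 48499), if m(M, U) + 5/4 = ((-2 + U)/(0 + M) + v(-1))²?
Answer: 97/55452 ≈ 0.0017493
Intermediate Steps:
o(t, X) = 16/3 (o(t, X) = 2 + (⅓)*10 = 2 + 10/3 = 16/3)
v(u) = 5 + u² (v(u) = u² + 5 = 5 + u²)
m(M, U) = -5/4 + (6 + (-2 + U)/M)² (m(M, U) = -5/4 + ((-2 + U)/(0 + M) + (5 + (-1)²))² = -5/4 + ((-2 + U)/M + (5 + 1))² = -5/4 + ((-2 + U)/M + 6)² = -5/4 + (6 + (-2 + U)/M)²)
(m(-21, 86) + o(199, 220))/(-43878 + 48499) = ((-5/4 + (-2 + 86 + 6*(-21))²/(-21)²) + 16/3)/(-43878 + 48499) = ((-5/4 + (-2 + 86 - 126)²/441) + 16/3)/4621 = ((-5/4 + (1/441)*(-42)²) + 16/3)*(1/4621) = ((-5/4 + (1/441)*1764) + 16/3)*(1/4621) = ((-5/4 + 4) + 16/3)*(1/4621) = (11/4 + 16/3)*(1/4621) = (97/12)*(1/4621) = 97/55452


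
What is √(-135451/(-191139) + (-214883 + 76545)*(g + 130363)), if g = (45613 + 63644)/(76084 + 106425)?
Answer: I*√129860873154225688624886718111/2683429827 ≈ 1.3429e+5*I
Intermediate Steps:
g = 109257/182509 ≈ 0.59864
√(-135451/(-191139) + (-214883 + 76545)*(g + 130363)) = √(-135451/(-191139) + (-214883 + 76545)*(109257/182509 + 130363)) = √(-135451*(-1/191139) - 138338*23792530024/182509) = √(135451/191139 - 3291411018460112/182509) = √(-629117010632726321009/34884587751) = I*√129860873154225688624886718111/2683429827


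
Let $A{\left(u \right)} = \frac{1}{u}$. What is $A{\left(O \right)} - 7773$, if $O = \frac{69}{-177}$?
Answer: $- \frac{178838}{23} \approx -7775.6$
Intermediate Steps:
$O = - \frac{23}{59}$ ($O = 69 \left(- \frac{1}{177}\right) = - \frac{23}{59} \approx -0.38983$)
$A{\left(O \right)} - 7773 = \frac{1}{- \frac{23}{59}} - 7773 = - \frac{59}{23} - 7773 = - \frac{178838}{23}$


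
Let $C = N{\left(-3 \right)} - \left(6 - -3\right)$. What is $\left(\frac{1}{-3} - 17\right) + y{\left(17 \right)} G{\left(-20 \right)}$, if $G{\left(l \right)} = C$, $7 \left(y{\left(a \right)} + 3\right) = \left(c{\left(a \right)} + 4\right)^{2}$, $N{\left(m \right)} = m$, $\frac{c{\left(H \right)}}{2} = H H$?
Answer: $- \frac{12193672}{21} \approx -5.8065 \cdot 10^{5}$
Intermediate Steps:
$c{\left(H \right)} = 2 H^{2}$ ($c{\left(H \right)} = 2 H H = 2 H^{2}$)
$y{\left(a \right)} = -3 + \frac{\left(4 + 2 a^{2}\right)^{2}}{7}$ ($y{\left(a \right)} = -3 + \frac{\left(2 a^{2} + 4\right)^{2}}{7} = -3 + \frac{\left(4 + 2 a^{2}\right)^{2}}{7}$)
$C = -12$ ($C = -3 - \left(6 - -3\right) = -3 - \left(6 + 3\right) = -3 - 9 = -12$)
$G{\left(l \right)} = -12$
$\left(\frac{1}{-3} - 17\right) + y{\left(17 \right)} G{\left(-20 \right)} = \left(\frac{1}{-3} - 17\right) + \left(-3 + \frac{4 \left(2 + 17^{2}\right)^{2}}{7}\right) \left(-12\right) = \left(- \frac{1}{3} - 17\right) + \left(-3 + \frac{4 \left(2 + 289\right)^{2}}{7}\right) \left(-12\right) = - \frac{52}{3} + \left(-3 + \frac{4 \cdot 291^{2}}{7}\right) \left(-12\right) = - \frac{52}{3} + \left(-3 + \frac{4}{7} \cdot 84681\right) \left(-12\right) = - \frac{52}{3} + \left(-3 + \frac{338724}{7}\right) \left(-12\right) = - \frac{52}{3} + \frac{338703}{7} \left(-12\right) = - \frac{52}{3} - \frac{4064436}{7} = - \frac{12193672}{21}$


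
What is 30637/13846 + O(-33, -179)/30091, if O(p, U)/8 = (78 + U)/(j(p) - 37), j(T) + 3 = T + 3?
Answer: 4610288947/2083199930 ≈ 2.2131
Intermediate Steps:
j(T) = T (j(T) = -3 + (T + 3) = -3 + (3 + T) = T)
O(p, U) = 8*(78 + U)/(-37 + p) (O(p, U) = 8*((78 + U)/(p - 37)) = 8*((78 + U)/(-37 + p)) = 8*(78 + U)/(-37 + p))
30637/13846 + O(-33, -179)/30091 = 30637/13846 + (8*(78 - 179)/(-37 - 33))/30091 = 30637*(1/13846) + (8*(-101)/(-70))*(1/30091) = 30637/13846 + (8*(-1/70)*(-101))*(1/30091) = 30637/13846 + (404/35)*(1/30091) = 30637/13846 + 404/1053185 = 4610288947/2083199930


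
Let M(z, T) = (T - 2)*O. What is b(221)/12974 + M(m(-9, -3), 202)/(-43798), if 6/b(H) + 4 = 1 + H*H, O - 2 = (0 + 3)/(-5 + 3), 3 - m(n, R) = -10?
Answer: -15840539603/6937868309294 ≈ -0.0022832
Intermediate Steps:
m(n, R) = 13 (m(n, R) = 3 - 1*(-10) = 3 + 10 = 13)
O = ½ (O = 2 + (0 + 3)/(-5 + 3) = 2 + 3/(-2) = 2 + 3*(-½) = 2 - 3/2 = ½ ≈ 0.50000)
b(H) = 6/(-3 + H²) (b(H) = 6/(-4 + (1 + H*H)) = 6/(-4 + (1 + H²)) = 6/(-3 + H²))
M(z, T) = -1 + T/2 (M(z, T) = (T - 2)*(½) = (-2 + T)*(½) = -1 + T/2)
b(221)/12974 + M(m(-9, -3), 202)/(-43798) = (6/(-3 + 221²))/12974 + (-1 + (½)*202)/(-43798) = (6/(-3 + 48841))*(1/12974) + (-1 + 101)*(-1/43798) = (6/48838)*(1/12974) + 100*(-1/43798) = (6*(1/48838))*(1/12974) - 50/21899 = (3/24419)*(1/12974) - 50/21899 = 3/316812106 - 50/21899 = -15840539603/6937868309294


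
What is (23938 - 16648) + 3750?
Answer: 11040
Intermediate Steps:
(23938 - 16648) + 3750 = 7290 + 3750 = 11040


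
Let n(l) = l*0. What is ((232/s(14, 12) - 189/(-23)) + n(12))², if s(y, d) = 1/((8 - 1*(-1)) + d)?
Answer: 12598940025/529 ≈ 2.3817e+7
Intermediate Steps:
n(l) = 0
s(y, d) = 1/(9 + d) (s(y, d) = 1/((8 + 1) + d) = 1/(9 + d))
((232/s(14, 12) - 189/(-23)) + n(12))² = ((232/(1/(9 + 12)) - 189/(-23)) + 0)² = ((232/(1/21) - 189*(-1/23)) + 0)² = ((232/(1/21) + 189/23) + 0)² = ((232*21 + 189/23) + 0)² = ((4872 + 189/23) + 0)² = (112245/23 + 0)² = (112245/23)² = 12598940025/529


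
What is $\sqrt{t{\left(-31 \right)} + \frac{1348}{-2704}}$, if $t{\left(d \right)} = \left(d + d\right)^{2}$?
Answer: $\frac{\sqrt{2598207}}{26} \approx 61.996$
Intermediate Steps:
$t{\left(d \right)} = 4 d^{2}$ ($t{\left(d \right)} = \left(2 d\right)^{2} = 4 d^{2}$)
$\sqrt{t{\left(-31 \right)} + \frac{1348}{-2704}} = \sqrt{4 \left(-31\right)^{2} + \frac{1348}{-2704}} = \sqrt{4 \cdot 961 + 1348 \left(- \frac{1}{2704}\right)} = \sqrt{3844 - \frac{337}{676}} = \sqrt{\frac{2598207}{676}} = \frac{\sqrt{2598207}}{26}$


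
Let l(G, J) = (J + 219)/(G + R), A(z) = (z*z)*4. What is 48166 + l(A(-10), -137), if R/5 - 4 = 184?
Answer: 32271261/670 ≈ 48166.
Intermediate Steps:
R = 940 (R = 20 + 5*184 = 20 + 920 = 940)
A(z) = 4*z² (A(z) = z²*4 = 4*z²)
l(G, J) = (219 + J)/(940 + G) (l(G, J) = (J + 219)/(G + 940) = (219 + J)/(940 + G))
48166 + l(A(-10), -137) = 48166 + (219 - 137)/(940 + 4*(-10)²) = 48166 + 82/(940 + 4*100) = 48166 + 82/(940 + 400) = 48166 + 82/1340 = 48166 + (1/1340)*82 = 48166 + 41/670 = 32271261/670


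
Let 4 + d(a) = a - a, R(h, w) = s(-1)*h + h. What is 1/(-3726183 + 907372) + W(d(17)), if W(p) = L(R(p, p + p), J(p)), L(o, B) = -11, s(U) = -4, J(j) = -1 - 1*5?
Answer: -31006922/2818811 ≈ -11.000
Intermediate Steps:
J(j) = -6 (J(j) = -1 - 5 = -6)
R(h, w) = -3*h (R(h, w) = -4*h + h = -3*h)
d(a) = -4 (d(a) = -4 + (a - a) = -4 + 0 = -4)
W(p) = -11
1/(-3726183 + 907372) + W(d(17)) = 1/(-3726183 + 907372) - 11 = 1/(-2818811) - 11 = -1/2818811 - 11 = -31006922/2818811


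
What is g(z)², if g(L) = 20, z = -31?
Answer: 400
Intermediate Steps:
g(z)² = 20² = 400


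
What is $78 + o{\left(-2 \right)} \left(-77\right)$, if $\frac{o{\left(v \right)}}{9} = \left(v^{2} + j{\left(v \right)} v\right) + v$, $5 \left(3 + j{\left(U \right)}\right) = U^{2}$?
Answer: $- \frac{21786}{5} \approx -4357.2$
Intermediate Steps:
$j{\left(U \right)} = -3 + \frac{U^{2}}{5}$
$o{\left(v \right)} = 9 v + 9 v^{2} + 9 v \left(-3 + \frac{v^{2}}{5}\right)$ ($o{\left(v \right)} = 9 \left(\left(v^{2} + \left(-3 + \frac{v^{2}}{5}\right) v\right) + v\right) = 9 \left(\left(v^{2} + v \left(-3 + \frac{v^{2}}{5}\right)\right) + v\right) = 9 \left(v + v^{2} + v \left(-3 + \frac{v^{2}}{5}\right)\right) = 9 v + 9 v^{2} + 9 v \left(-3 + \frac{v^{2}}{5}\right)$)
$78 + o{\left(-2 \right)} \left(-77\right) = 78 + \frac{9}{5} \left(-2\right) \left(-10 + \left(-2\right)^{2} + 5 \left(-2\right)\right) \left(-77\right) = 78 + \frac{9}{5} \left(-2\right) \left(-10 + 4 - 10\right) \left(-77\right) = 78 + \frac{9}{5} \left(-2\right) \left(-16\right) \left(-77\right) = 78 + \frac{288}{5} \left(-77\right) = 78 - \frac{22176}{5} = - \frac{21786}{5}$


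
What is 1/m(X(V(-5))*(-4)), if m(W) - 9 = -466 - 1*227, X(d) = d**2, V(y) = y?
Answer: -1/684 ≈ -0.0014620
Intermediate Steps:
m(W) = -684 (m(W) = 9 + (-466 - 1*227) = 9 + (-466 - 227) = 9 - 693 = -684)
1/m(X(V(-5))*(-4)) = 1/(-684) = -1/684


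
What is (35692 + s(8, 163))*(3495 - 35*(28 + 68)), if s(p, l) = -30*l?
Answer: 4158270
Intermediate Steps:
(35692 + s(8, 163))*(3495 - 35*(28 + 68)) = (35692 - 30*163)*(3495 - 35*(28 + 68)) = (35692 - 4890)*(3495 - 35*96) = 30802*(3495 - 3360) = 30802*135 = 4158270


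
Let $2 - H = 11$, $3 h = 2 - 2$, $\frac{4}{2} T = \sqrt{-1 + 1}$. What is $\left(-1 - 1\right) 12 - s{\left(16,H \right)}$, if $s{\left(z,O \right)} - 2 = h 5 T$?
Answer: $-26$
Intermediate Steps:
$T = 0$ ($T = \frac{\sqrt{-1 + 1}}{2} = \frac{\sqrt{0}}{2} = \frac{1}{2} \cdot 0 = 0$)
$h = 0$ ($h = \frac{2 - 2}{3} = \frac{1}{3} \cdot 0 = 0$)
$H = -9$ ($H = 2 - 11 = -9$)
$s{\left(z,O \right)} = 2$ ($s{\left(z,O \right)} = 2 + 0 \cdot 5 \cdot 0 = 2 + 0 \cdot 0 = 2 + 0 = 2$)
$\left(-1 - 1\right) 12 - s{\left(16,H \right)} = \left(-1 - 1\right) 12 - 2 = \left(-2\right) 12 - 2 = -24 - 2 = -26$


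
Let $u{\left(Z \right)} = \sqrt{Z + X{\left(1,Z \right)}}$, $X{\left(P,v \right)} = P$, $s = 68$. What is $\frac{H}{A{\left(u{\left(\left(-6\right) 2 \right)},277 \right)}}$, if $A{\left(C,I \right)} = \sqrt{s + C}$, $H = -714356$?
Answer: $- \frac{714356}{\sqrt{68 + i \sqrt{11}}} \approx -86551.0 + 2109.5 i$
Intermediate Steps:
$u{\left(Z \right)} = \sqrt{1 + Z}$ ($u{\left(Z \right)} = \sqrt{Z + 1} = \sqrt{1 + Z}$)
$A{\left(C,I \right)} = \sqrt{68 + C}$
$\frac{H}{A{\left(u{\left(\left(-6\right) 2 \right)},277 \right)}} = - \frac{714356}{\sqrt{68 + \sqrt{1 - 12}}} = - \frac{714356}{\sqrt{68 + \sqrt{-11}}} = - \frac{714356}{\sqrt{68 + i \sqrt{11}}}$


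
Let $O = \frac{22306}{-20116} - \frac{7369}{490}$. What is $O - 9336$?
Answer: $- \frac{11522827873}{1232105} \approx -9352.1$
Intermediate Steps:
$O = - \frac{19895593}{1232105}$ ($O = 22306 \left(- \frac{1}{20116}\right) - \frac{7369}{490} = - \frac{11153}{10058} - \frac{7369}{490} = - \frac{19895593}{1232105} \approx -16.148$)
$O - 9336 = - \frac{19895593}{1232105} - 9336 = - \frac{11522827873}{1232105}$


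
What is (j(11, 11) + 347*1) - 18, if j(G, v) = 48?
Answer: 377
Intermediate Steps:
(j(11, 11) + 347*1) - 18 = (48 + 347*1) - 18 = (48 + 347) - 18 = 395 - 18 = 377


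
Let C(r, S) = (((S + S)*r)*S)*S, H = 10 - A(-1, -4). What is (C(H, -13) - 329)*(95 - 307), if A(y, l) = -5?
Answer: 14042668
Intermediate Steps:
H = 15 (H = 10 - 1*(-5) = 10 + 5 = 15)
C(r, S) = 2*r*S**3 (C(r, S) = (((2*S)*r)*S)*S = ((2*S*r)*S)*S = (2*r*S**2)*S = 2*r*S**3)
(C(H, -13) - 329)*(95 - 307) = (2*15*(-13)**3 - 329)*(95 - 307) = (2*15*(-2197) - 329)*(-212) = (-65910 - 329)*(-212) = -66239*(-212) = 14042668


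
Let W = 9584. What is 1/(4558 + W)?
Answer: 1/14142 ≈ 7.0711e-5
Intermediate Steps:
1/(4558 + W) = 1/(4558 + 9584) = 1/14142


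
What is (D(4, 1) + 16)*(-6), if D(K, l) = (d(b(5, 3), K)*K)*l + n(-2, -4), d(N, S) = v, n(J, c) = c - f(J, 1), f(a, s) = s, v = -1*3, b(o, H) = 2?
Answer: 6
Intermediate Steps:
v = -3
n(J, c) = -1 + c (n(J, c) = c - 1*1 = c - 1 = -1 + c)
d(N, S) = -3
D(K, l) = -5 - 3*K*l (D(K, l) = (-3*K)*l + (-1 - 4) = -3*K*l - 5 = -5 - 3*K*l)
(D(4, 1) + 16)*(-6) = ((-5 - 3*4*1) + 16)*(-6) = ((-5 - 12) + 16)*(-6) = (-17 + 16)*(-6) = -1*(-6) = 6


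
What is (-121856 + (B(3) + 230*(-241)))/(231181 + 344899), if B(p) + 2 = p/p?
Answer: -177287/576080 ≈ -0.30775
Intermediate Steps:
B(p) = -1 (B(p) = -2 + p/p = -2 + 1 = -1)
(-121856 + (B(3) + 230*(-241)))/(231181 + 344899) = (-121856 + (-1 + 230*(-241)))/(231181 + 344899) = (-121856 + (-1 - 55430))/576080 = (-121856 - 55431)*(1/576080) = -177287*1/576080 = -177287/576080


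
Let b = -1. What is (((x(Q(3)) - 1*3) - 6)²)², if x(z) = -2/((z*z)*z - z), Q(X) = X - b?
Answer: 5393580481/810000 ≈ 6658.7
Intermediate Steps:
Q(X) = 1 + X (Q(X) = X - 1*(-1) = X + 1 = 1 + X)
x(z) = -2/(z³ - z) (x(z) = -2/(z²*z - z) = -2/(z³ - z))
(((x(Q(3)) - 1*3) - 6)²)² = (((-2/((1 + 3)³ - (1 + 3)) - 1*3) - 6)²)² = (((-2/(4³ - 1*4) - 3) - 6)²)² = (((-2/(64 - 4) - 3) - 6)²)² = (((-2/60 - 3) - 6)²)² = (((-2*1/60 - 3) - 6)²)² = (((-1/30 - 3) - 6)²)² = ((-91/30 - 6)²)² = ((-271/30)²)² = (73441/900)² = 5393580481/810000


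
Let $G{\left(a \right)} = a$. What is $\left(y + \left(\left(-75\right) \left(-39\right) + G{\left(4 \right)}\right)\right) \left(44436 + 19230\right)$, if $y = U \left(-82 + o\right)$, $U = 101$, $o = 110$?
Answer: $366525162$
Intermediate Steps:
$y = 2828$ ($y = 101 \left(-82 + 110\right) = 101 \cdot 28 = 2828$)
$\left(y + \left(\left(-75\right) \left(-39\right) + G{\left(4 \right)}\right)\right) \left(44436 + 19230\right) = \left(2828 + \left(\left(-75\right) \left(-39\right) + 4\right)\right) \left(44436 + 19230\right) = \left(2828 + \left(2925 + 4\right)\right) 63666 = \left(2828 + 2929\right) 63666 = 5757 \cdot 63666 = 366525162$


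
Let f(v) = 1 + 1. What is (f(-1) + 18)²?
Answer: 400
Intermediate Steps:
f(v) = 2
(f(-1) + 18)² = (2 + 18)² = 20² = 400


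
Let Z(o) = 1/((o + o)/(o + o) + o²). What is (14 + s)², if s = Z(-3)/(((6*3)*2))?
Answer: 25411681/129600 ≈ 196.08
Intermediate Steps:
Z(o) = 1/(1 + o²) (Z(o) = 1/((2*o)/((2*o)) + o²) = 1/((2*o)*(1/(2*o)) + o²) = 1/(1 + o²))
s = 1/360 (s = 1/((1 + (-3)²)*(((6*3)*2))) = 1/((1 + 9)*((18*2))) = 1/(10*36) = (⅒)*(1/36) = 1/360 ≈ 0.0027778)
(14 + s)² = (14 + 1/360)² = (5041/360)² = 25411681/129600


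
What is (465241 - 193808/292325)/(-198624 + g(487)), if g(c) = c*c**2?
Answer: 136001381517/33705855638675 ≈ 0.0040350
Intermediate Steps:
g(c) = c**3
(465241 - 193808/292325)/(-198624 + g(487)) = (465241 - 193808/292325)/(-198624 + 487**3) = (465241 - 193808*1/292325)/(-198624 + 115501303) = (465241 - 193808/292325)/115302679 = (136001381517/292325)*(1/115302679) = 136001381517/33705855638675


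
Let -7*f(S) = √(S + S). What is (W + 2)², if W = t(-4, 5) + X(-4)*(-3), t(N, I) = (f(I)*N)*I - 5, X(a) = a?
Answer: 7969/49 + 360*√10/7 ≈ 325.26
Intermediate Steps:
f(S) = -√2*√S/7 (f(S) = -√(S + S)/7 = -√2*√S/7)
t(N, I) = -5 - N*√2*I^(3/2)/7 (t(N, I) = ((-√2*√I/7)*N)*I - 5 = (-N*√2*√I/7)*I - 5 = -N*√2*I^(3/2)/7 - 5 = -5 - N*√2*I^(3/2)/7)
W = 7 + 20*√10/7 (W = (-5 - ⅐*(-4)*√2*5^(3/2)) - 4*(-3) = (-5 - ⅐*(-4)*√2*5*√5) + 12 = (-5 + 20*√10/7) + 12 = 7 + 20*√10/7 ≈ 16.035)
(W + 2)² = ((7 + 20*√10/7) + 2)² = (9 + 20*√10/7)²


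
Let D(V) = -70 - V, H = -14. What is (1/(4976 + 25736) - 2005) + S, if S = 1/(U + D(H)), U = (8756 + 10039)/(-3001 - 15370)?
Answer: -64507429269341/32173000552 ≈ -2005.0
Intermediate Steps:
U = -18795/18371 (U = 18795/(-18371) = 18795*(-1/18371) = -18795/18371 ≈ -1.0231)
S = -18371/1047571 (S = 1/(-18795/18371 + (-70 - 1*(-14))) = 1/(-18795/18371 + (-70 + 14)) = 1/(-18795/18371 - 56) = 1/(-1047571/18371) = -18371/1047571 ≈ -0.017537)
(1/(4976 + 25736) - 2005) + S = (1/(4976 + 25736) - 2005) - 18371/1047571 = (1/30712 - 2005) - 18371/1047571 = -61577559/30712 - 18371/1047571 = -64507429269341/32173000552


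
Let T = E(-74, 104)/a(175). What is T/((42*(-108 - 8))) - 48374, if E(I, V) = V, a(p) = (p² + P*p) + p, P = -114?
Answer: -319638461113/6607650 ≈ -48374.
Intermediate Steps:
a(p) = p² - 113*p (a(p) = (p² - 114*p) + p = p² - 113*p)
T = 52/5425 (T = 104/((175*(-113 + 175))) = 104/((175*62)) = 104/10850 = 104*(1/10850) = 52/5425 ≈ 0.0095852)
T/((42*(-108 - 8))) - 48374 = 52/(5425*((42*(-108 - 8)))) - 48374 = 52/(5425*((42*(-116)))) - 48374 = (52/5425)/(-4872) - 48374 = (52/5425)*(-1/4872) - 48374 = -13/6607650 - 48374 = -319638461113/6607650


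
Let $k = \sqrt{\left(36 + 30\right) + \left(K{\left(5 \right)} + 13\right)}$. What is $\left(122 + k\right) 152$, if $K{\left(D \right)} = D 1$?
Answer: $18544 + 304 \sqrt{21} \approx 19937.0$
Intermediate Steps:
$K{\left(D \right)} = D$
$k = 2 \sqrt{21}$ ($k = \sqrt{\left(36 + 30\right) + \left(5 + 13\right)} = \sqrt{66 + 18} = \sqrt{84} = 2 \sqrt{21} \approx 9.1651$)
$\left(122 + k\right) 152 = \left(122 + 2 \sqrt{21}\right) 152 = 18544 + 304 \sqrt{21}$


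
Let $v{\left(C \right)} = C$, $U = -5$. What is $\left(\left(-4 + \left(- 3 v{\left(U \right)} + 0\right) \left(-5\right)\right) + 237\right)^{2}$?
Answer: $24964$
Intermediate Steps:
$\left(\left(-4 + \left(- 3 v{\left(U \right)} + 0\right) \left(-5\right)\right) + 237\right)^{2} = \left(\left(-4 + \left(\left(-3\right) \left(-5\right) + 0\right) \left(-5\right)\right) + 237\right)^{2} = \left(\left(-4 + \left(15 + 0\right) \left(-5\right)\right) + 237\right)^{2} = \left(\left(-4 + 15 \left(-5\right)\right) + 237\right)^{2} = \left(\left(-4 - 75\right) + 237\right)^{2} = \left(-79 + 237\right)^{2} = 158^{2} = 24964$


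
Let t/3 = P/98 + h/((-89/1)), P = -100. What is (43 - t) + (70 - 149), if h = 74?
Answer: -132768/4361 ≈ -30.444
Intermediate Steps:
t = -24228/4361 (t = 3*(-100/98 + 74/((-89/1))) = 3*(-100*1/98 + 74/((-89*1))) = 3*(-50/49 + 74/(-89)) = 3*(-50/49 + 74*(-1/89)) = 3*(-50/49 - 74/89) = 3*(-8076/4361) = -24228/4361 ≈ -5.5556)
(43 - t) + (70 - 149) = (43 - 1*(-24228/4361)) + (70 - 149) = (43 + 24228/4361) - 79 = 211751/4361 - 79 = -132768/4361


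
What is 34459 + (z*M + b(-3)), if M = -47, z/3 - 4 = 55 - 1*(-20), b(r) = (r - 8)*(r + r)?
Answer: 23386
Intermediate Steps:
b(r) = 2*r*(-8 + r) (b(r) = (-8 + r)*(2*r) = 2*r*(-8 + r))
z = 237 (z = 12 + 3*(55 - 1*(-20)) = 12 + 3*(55 + 20) = 12 + 3*75 = 12 + 225 = 237)
34459 + (z*M + b(-3)) = 34459 + (237*(-47) + 2*(-3)*(-8 - 3)) = 34459 + (-11139 + 2*(-3)*(-11)) = 34459 + (-11139 + 66) = 34459 - 11073 = 23386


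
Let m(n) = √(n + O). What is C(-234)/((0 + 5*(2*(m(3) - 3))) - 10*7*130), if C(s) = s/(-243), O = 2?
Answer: -11869/112531140 - 13*√5/112531140 ≈ -0.00010573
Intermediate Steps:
m(n) = √(2 + n) (m(n) = √(n + 2) = √(2 + n))
C(s) = -s/243 (C(s) = s*(-1/243) = -s/243)
C(-234)/((0 + 5*(2*(m(3) - 3))) - 10*7*130) = (-1/243*(-234))/((0 + 5*(2*(√(2 + 3) - 3))) - 10*7*130) = 26/(27*((0 + 5*(2*(√5 - 3))) - 70*130)) = 26/(27*((0 + 5*(2*(-3 + √5))) - 9100)) = 26/(27*((0 + 5*(-6 + 2*√5)) - 9100)) = 26/(27*((0 + (-30 + 10*√5)) - 9100)) = 26/(27*((-30 + 10*√5) - 9100)) = 26/(27*(-9130 + 10*√5))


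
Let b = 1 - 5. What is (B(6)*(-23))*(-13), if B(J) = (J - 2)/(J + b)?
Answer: 598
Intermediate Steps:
b = -4
B(J) = (-2 + J)/(-4 + J) (B(J) = (J - 2)/(J - 4) = (-2 + J)/(-4 + J))
(B(6)*(-23))*(-13) = (((-2 + 6)/(-4 + 6))*(-23))*(-13) = ((4/2)*(-23))*(-13) = (((½)*4)*(-23))*(-13) = (2*(-23))*(-13) = -46*(-13) = 598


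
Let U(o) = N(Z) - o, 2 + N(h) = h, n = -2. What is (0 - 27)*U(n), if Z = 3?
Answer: -81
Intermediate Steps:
N(h) = -2 + h
U(o) = 1 - o (U(o) = (-2 + 3) - o = 1 - o)
(0 - 27)*U(n) = (0 - 27)*(1 - 1*(-2)) = -27*(1 + 2) = -27*3 = -81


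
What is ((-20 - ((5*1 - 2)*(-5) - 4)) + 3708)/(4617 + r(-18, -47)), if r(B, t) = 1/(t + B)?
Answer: 240955/300104 ≈ 0.80291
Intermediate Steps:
r(B, t) = 1/(B + t)
((-20 - ((5*1 - 2)*(-5) - 4)) + 3708)/(4617 + r(-18, -47)) = ((-20 - ((5*1 - 2)*(-5) - 4)) + 3708)/(4617 + 1/(-18 - 47)) = ((-20 - ((5 - 2)*(-5) - 4)) + 3708)/(4617 + 1/(-65)) = ((-20 - (3*(-5) - 4)) + 3708)/(4617 - 1/65) = ((-20 - (-15 - 4)) + 3708)/(300104/65) = ((-20 - 1*(-19)) + 3708)*(65/300104) = ((-20 + 19) + 3708)*(65/300104) = (-1 + 3708)*(65/300104) = 3707*(65/300104) = 240955/300104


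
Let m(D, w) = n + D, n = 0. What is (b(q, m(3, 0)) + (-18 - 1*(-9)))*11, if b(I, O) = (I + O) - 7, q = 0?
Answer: -143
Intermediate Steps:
m(D, w) = D (m(D, w) = 0 + D = D)
b(I, O) = -7 + I + O
(b(q, m(3, 0)) + (-18 - 1*(-9)))*11 = ((-7 + 0 + 3) + (-18 - 1*(-9)))*11 = (-4 + (-18 + 9))*11 = (-4 - 9)*11 = -13*11 = -143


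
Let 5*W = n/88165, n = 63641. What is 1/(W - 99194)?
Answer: -440825/43727131409 ≈ -1.0081e-5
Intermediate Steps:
W = 63641/440825 (W = (63641/88165)/5 = (63641*(1/88165))/5 = (⅕)*(63641/88165) = 63641/440825 ≈ 0.14437)
1/(W - 99194) = 1/(63641/440825 - 99194) = 1/(-43727131409/440825) = -440825/43727131409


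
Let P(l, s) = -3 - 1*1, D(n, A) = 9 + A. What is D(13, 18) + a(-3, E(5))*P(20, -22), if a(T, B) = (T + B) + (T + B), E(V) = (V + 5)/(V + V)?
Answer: 43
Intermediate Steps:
E(V) = (5 + V)/(2*V) (E(V) = (5 + V)/((2*V)) = (5 + V)*(1/(2*V)) = (5 + V)/(2*V))
P(l, s) = -4 (P(l, s) = -3 - 1 = -4)
a(T, B) = 2*B + 2*T (a(T, B) = (B + T) + (B + T) = 2*B + 2*T)
D(13, 18) + a(-3, E(5))*P(20, -22) = (9 + 18) + (2*((½)*(5 + 5)/5) + 2*(-3))*(-4) = 27 + (2*((½)*(⅕)*10) - 6)*(-4) = 27 + (2*1 - 6)*(-4) = 27 + (2 - 6)*(-4) = 27 - 4*(-4) = 27 + 16 = 43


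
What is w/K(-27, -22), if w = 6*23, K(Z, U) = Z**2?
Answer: 46/243 ≈ 0.18930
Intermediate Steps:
w = 138
w/K(-27, -22) = 138/((-27)**2) = 138/729 = 138*(1/729) = 46/243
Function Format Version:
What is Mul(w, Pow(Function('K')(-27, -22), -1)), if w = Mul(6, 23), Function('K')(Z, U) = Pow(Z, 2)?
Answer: Rational(46, 243) ≈ 0.18930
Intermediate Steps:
w = 138
Mul(w, Pow(Function('K')(-27, -22), -1)) = Mul(138, Pow(Pow(-27, 2), -1)) = Mul(138, Pow(729, -1)) = Mul(138, Rational(1, 729)) = Rational(46, 243)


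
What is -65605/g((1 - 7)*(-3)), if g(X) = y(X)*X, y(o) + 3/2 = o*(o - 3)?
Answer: -65605/4833 ≈ -13.574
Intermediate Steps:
y(o) = -3/2 + o*(-3 + o) (y(o) = -3/2 + o*(o - 3) = -3/2 + o*(-3 + o))
g(X) = X*(-3/2 + X² - 3*X) (g(X) = (-3/2 + X² - 3*X)*X = X*(-3/2 + X² - 3*X))
-65605/g((1 - 7)*(-3)) = -65605*(-2/(3*(1 - 7)*(-3 - 6*(1 - 7)*(-3) + 2*((1 - 7)*(-3))²))) = -65605*1/(9*(-3 - (-36)*(-3) + 2*(-6*(-3))²)) = -65605*1/(9*(-3 - 6*18 + 2*18²)) = -65605*1/(9*(-3 - 108 + 2*324)) = -65605*1/(9*(-3 - 108 + 648)) = -65605/((½)*18*537) = -65605/4833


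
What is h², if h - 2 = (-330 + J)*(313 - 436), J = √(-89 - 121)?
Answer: 1644533374 - 9985632*I*√210 ≈ 1.6445e+9 - 1.4471e+8*I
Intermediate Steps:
J = I*√210 (J = √(-210) = I*√210 ≈ 14.491*I)
h = 40592 - 123*I*√210 (h = 2 + (-330 + I*√210)*(313 - 436) = 2 + (-330 + I*√210)*(-123) = 2 + (40590 - 123*I*√210) = 40592 - 123*I*√210 ≈ 40592.0 - 1782.4*I)
h² = (40592 - 123*I*√210)²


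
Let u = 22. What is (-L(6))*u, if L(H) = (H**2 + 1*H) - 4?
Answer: -836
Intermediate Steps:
L(H) = -4 + H + H**2 (L(H) = (H**2 + H) - 4 = (H + H**2) - 4 = -4 + H + H**2)
(-L(6))*u = -(-4 + 6 + 6**2)*22 = -(-4 + 6 + 36)*22 = -1*38*22 = -38*22 = -836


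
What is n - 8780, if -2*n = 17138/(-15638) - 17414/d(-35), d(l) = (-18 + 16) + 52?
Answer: -1682123371/195475 ≈ -8605.3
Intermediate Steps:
d(l) = 50 (d(l) = -2 + 52 = 50)
n = 34147129/195475 (n = -(17138/(-15638) - 17414/50)/2 = -(17138*(-1/15638) - 17414*1/50)/2 = -(-8569/7819 - 8707/25)/2 = -½*(-68294258/195475) = 34147129/195475 ≈ 174.69)
n - 8780 = 34147129/195475 - 8780 = -1682123371/195475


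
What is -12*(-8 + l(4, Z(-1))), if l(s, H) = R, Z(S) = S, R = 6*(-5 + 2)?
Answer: 312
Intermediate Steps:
R = -18 (R = 6*(-3) = -18)
l(s, H) = -18
-12*(-8 + l(4, Z(-1))) = -12*(-8 - 18) = -12*(-26) = 312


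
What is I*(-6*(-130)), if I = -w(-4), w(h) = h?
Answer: 3120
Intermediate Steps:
I = 4 (I = -1*(-4) = 4)
I*(-6*(-130)) = 4*(-6*(-130)) = 4*780 = 3120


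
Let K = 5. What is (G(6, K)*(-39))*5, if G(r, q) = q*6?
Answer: -5850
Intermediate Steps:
G(r, q) = 6*q
(G(6, K)*(-39))*5 = ((6*5)*(-39))*5 = (30*(-39))*5 = -1170*5 = -5850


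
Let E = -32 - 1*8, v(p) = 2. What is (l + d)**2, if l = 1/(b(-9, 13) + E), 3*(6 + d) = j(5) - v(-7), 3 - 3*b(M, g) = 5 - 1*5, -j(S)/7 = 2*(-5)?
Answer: 421201/1521 ≈ 276.92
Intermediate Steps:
j(S) = 70 (j(S) = -14*(-5) = -7*(-10) = 70)
b(M, g) = 1 (b(M, g) = 1 - (5 - 1*5)/3 = 1 - (5 - 5)/3 = 1 - 1/3*0 = 1 + 0 = 1)
d = 50/3 (d = -6 + (70 - 1*2)/3 = -6 + (70 - 2)/3 = -6 + (1/3)*68 = -6 + 68/3 = 50/3 ≈ 16.667)
E = -40 (E = -32 - 8 = -40)
l = -1/39 (l = 1/(1 - 40) = 1/(-39) = -1/39 ≈ -0.025641)
(l + d)**2 = (-1/39 + 50/3)**2 = (649/39)**2 = 421201/1521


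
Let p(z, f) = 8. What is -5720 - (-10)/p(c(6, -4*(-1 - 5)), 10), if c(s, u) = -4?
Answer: -22875/4 ≈ -5718.8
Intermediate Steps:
-5720 - (-10)/p(c(6, -4*(-1 - 5)), 10) = -5720 - (-10)/8 = -5720 - 1*(-5/4) = -5720 + 5/4 = -22875/4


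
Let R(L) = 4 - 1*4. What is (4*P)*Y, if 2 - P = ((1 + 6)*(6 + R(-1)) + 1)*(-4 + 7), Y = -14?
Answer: 7112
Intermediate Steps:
R(L) = 0 (R(L) = 4 - 4 = 0)
P = -127 (P = 2 - ((1 + 6)*(6 + 0) + 1)*(-4 + 7) = 2 - (7*6 + 1)*3 = 2 - (42 + 1)*3 = 2 - 43*3 = 2 - 1*129 = 2 - 129 = -127)
(4*P)*Y = (4*(-127))*(-14) = -508*(-14) = 7112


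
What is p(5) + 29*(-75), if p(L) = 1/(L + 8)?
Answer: -28274/13 ≈ -2174.9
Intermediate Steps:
p(L) = 1/(8 + L)
p(5) + 29*(-75) = 1/(8 + 5) + 29*(-75) = 1/13 - 2175 = -28274/13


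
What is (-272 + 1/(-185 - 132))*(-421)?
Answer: 36300725/317 ≈ 1.1451e+5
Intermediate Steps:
(-272 + 1/(-185 - 132))*(-421) = (-272 + 1/(-317))*(-421) = (-272 - 1/317)*(-421) = -86225/317*(-421) = 36300725/317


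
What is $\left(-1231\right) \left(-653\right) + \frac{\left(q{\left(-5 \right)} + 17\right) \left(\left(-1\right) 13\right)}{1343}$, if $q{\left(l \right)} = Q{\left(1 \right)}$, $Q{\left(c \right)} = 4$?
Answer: $\frac{1079560876}{1343} \approx 8.0384 \cdot 10^{5}$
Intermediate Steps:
$q{\left(l \right)} = 4$
$\left(-1231\right) \left(-653\right) + \frac{\left(q{\left(-5 \right)} + 17\right) \left(\left(-1\right) 13\right)}{1343} = \left(-1231\right) \left(-653\right) + \frac{\left(4 + 17\right) \left(\left(-1\right) 13\right)}{1343} = 803843 + 21 \left(-13\right) \frac{1}{1343} = 803843 - \frac{273}{1343} = \frac{1079560876}{1343}$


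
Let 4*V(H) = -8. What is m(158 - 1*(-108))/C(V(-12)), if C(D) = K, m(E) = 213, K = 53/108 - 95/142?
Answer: -1633284/1367 ≈ -1194.8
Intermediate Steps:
V(H) = -2 (V(H) = (1/4)*(-8) = -2)
K = -1367/7668 (K = 53*(1/108) - 95*1/142 = 53/108 - 95/142 = -1367/7668 ≈ -0.17827)
C(D) = -1367/7668
m(158 - 1*(-108))/C(V(-12)) = 213/(-1367/7668) = 213*(-7668/1367) = -1633284/1367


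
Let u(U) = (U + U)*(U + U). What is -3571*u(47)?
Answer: -31553356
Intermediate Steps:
u(U) = 4*U² (u(U) = (2*U)*(2*U) = 4*U²)
-3571*u(47) = -14284*47² = -14284*2209 = -3571*8836 = -31553356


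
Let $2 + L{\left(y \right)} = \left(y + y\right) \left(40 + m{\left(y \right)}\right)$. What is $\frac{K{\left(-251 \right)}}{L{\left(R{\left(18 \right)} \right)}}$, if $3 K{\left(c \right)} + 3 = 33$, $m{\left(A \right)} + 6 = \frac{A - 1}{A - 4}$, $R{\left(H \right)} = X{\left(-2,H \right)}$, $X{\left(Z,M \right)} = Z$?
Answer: $- \frac{1}{14} \approx -0.071429$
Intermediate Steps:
$R{\left(H \right)} = -2$
$m{\left(A \right)} = -6 + \frac{-1 + A}{-4 + A}$ ($m{\left(A \right)} = -6 + \frac{A - 1}{A - 4} = -6 + \frac{-1 + A}{-4 + A}$)
$K{\left(c \right)} = 10$ ($K{\left(c \right)} = -1 + \frac{1}{3} \cdot 33 = -1 + 11 = 10$)
$L{\left(y \right)} = -2 + 2 y \left(40 + \frac{23 - 5 y}{-4 + y}\right)$ ($L{\left(y \right)} = -2 + \left(y + y\right) \left(40 + \frac{23 - 5 y}{-4 + y}\right) = -2 + 2 y \left(40 + \frac{23 - 5 y}{-4 + y}\right)$)
$\frac{K{\left(-251 \right)}}{L{\left(R{\left(18 \right)} \right)}} = \frac{10}{2 \frac{1}{-4 - 2} \left(4 - -276 + 35 \left(-2\right)^{2}\right)} = \frac{10}{2 \frac{1}{-6} \left(4 + 276 + 35 \cdot 4\right)} = \frac{10}{2 \left(- \frac{1}{6}\right) \left(4 + 276 + 140\right)} = \frac{10}{2 \left(- \frac{1}{6}\right) 420} = \frac{10}{-140} = 10 \left(- \frac{1}{140}\right) = - \frac{1}{14}$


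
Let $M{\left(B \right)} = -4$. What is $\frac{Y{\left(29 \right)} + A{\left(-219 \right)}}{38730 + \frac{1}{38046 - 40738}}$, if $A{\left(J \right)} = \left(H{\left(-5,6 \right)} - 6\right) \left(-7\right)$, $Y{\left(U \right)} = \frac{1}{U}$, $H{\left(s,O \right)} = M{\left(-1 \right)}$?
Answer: $\frac{5467452}{3023573611} \approx 0.0018083$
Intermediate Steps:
$H{\left(s,O \right)} = -4$
$A{\left(J \right)} = 70$ ($A{\left(J \right)} = \left(-4 - 6\right) \left(-7\right) = \left(-10\right) \left(-7\right) = 70$)
$\frac{Y{\left(29 \right)} + A{\left(-219 \right)}}{38730 + \frac{1}{38046 - 40738}} = \frac{\frac{1}{29} + 70}{38730 + \frac{1}{38046 - 40738}} = \frac{\frac{1}{29} + 70}{38730 + \frac{1}{-2692}} = \frac{2031}{29 \left(38730 - \frac{1}{2692}\right)} = \frac{2031}{29 \cdot \frac{104261159}{2692}} = \frac{2031}{29} \cdot \frac{2692}{104261159} = \frac{5467452}{3023573611}$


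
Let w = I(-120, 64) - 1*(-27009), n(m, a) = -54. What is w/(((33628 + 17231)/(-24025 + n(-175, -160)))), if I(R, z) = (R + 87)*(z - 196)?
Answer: -83915315/5651 ≈ -14850.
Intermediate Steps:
I(R, z) = (-196 + z)*(87 + R) (I(R, z) = (87 + R)*(-196 + z) = (-196 + z)*(87 + R))
w = 31365 (w = (-17052 - 196*(-120) + 87*64 - 120*64) - 1*(-27009) = (-17052 + 23520 + 5568 - 7680) + 27009 = 4356 + 27009 = 31365)
w/(((33628 + 17231)/(-24025 + n(-175, -160)))) = 31365/(((33628 + 17231)/(-24025 - 54))) = 31365/((50859/(-24079))) = 31365/((50859*(-1/24079))) = 31365/(-50859/24079) = 31365*(-24079/50859) = -83915315/5651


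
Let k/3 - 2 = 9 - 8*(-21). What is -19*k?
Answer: -10203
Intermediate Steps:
k = 537 (k = 6 + 3*(9 - 8*(-21)) = 6 + 3*(9 + 168) = 6 + 3*177 = 6 + 531 = 537)
-19*k = -19*537 = -10203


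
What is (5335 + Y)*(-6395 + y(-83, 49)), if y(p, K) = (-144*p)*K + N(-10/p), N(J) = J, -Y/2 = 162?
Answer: 240918903099/83 ≈ 2.9026e+9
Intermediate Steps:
Y = -324 (Y = -2*162 = -324)
y(p, K) = -10/p - 144*K*p (y(p, K) = (-144*p)*K - 10/p = -144*K*p - 10/p = -10/p - 144*K*p)
(5335 + Y)*(-6395 + y(-83, 49)) = (5335 - 324)*(-6395 + (-10/(-83) - 144*49*(-83))) = 5011*(-6395 + (-10*(-1/83) + 585648)) = 5011*(-6395 + (10/83 + 585648)) = 5011*(-6395 + 48608794/83) = 5011*(48078009/83) = 240918903099/83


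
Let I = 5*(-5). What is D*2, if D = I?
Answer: -50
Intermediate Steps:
I = -25
D = -25
D*2 = -25*2 = -50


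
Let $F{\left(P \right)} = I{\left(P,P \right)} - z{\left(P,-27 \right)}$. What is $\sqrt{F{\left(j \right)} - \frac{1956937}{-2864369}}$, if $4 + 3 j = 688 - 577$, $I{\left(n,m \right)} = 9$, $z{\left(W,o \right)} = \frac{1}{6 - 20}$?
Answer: $\frac{\sqrt{16323051555286}}{1293586} \approx 3.1232$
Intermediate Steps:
$z{\left(W,o \right)} = - \frac{1}{14}$ ($z{\left(W,o \right)} = \frac{1}{-14} = - \frac{1}{14}$)
$j = \frac{107}{3}$ ($j = - \frac{4}{3} + \frac{688 - 577}{3} = - \frac{4}{3} + \frac{1}{3} \cdot 111 = - \frac{4}{3} + 37 = \frac{107}{3} \approx 35.667$)
$F{\left(P \right)} = \frac{127}{14}$ ($F{\left(P \right)} = 9 - - \frac{1}{14} = 9 + \frac{1}{14} = \frac{127}{14}$)
$\sqrt{F{\left(j \right)} - \frac{1956937}{-2864369}} = \sqrt{\frac{127}{14} - \frac{1956937}{-2864369}} = \sqrt{\frac{127}{14} - - \frac{63127}{92399}} = \sqrt{\frac{127}{14} + \frac{63127}{92399}} = \sqrt{\frac{12618451}{1293586}} = \frac{\sqrt{16323051555286}}{1293586}$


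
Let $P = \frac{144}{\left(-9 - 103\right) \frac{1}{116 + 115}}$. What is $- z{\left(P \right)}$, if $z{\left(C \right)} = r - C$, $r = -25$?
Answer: $-272$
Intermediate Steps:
$P = -297$ ($P = \frac{144}{\left(-112\right) \frac{1}{231}} = \frac{144}{- \frac{16}{33}} = 144 \left(- \frac{33}{16}\right) = -297$)
$z{\left(C \right)} = -25 - C$
$- z{\left(P \right)} = - (-25 - -297) = - (-25 + 297) = \left(-1\right) 272 = -272$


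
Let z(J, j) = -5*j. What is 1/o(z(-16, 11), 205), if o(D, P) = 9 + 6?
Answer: 1/15 ≈ 0.066667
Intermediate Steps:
o(D, P) = 15
1/o(z(-16, 11), 205) = 1/15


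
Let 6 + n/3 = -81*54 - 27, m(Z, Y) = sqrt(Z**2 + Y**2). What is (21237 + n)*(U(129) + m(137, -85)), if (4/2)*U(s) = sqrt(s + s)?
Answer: 4008*sqrt(258) + 8016*sqrt(25994) ≈ 1.3568e+6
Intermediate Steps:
U(s) = sqrt(2)*sqrt(s)/2 (U(s) = sqrt(s + s)/2 = sqrt(2*s)/2 = (sqrt(2)*sqrt(s))/2 = sqrt(2)*sqrt(s)/2)
m(Z, Y) = sqrt(Y**2 + Z**2)
n = -13221 (n = -18 + 3*(-81*54 - 27) = -18 + 3*(-4374 - 27) = -18 + 3*(-4401) = -18 - 13203 = -13221)
(21237 + n)*(U(129) + m(137, -85)) = (21237 - 13221)*(sqrt(2)*sqrt(129)/2 + sqrt((-85)**2 + 137**2)) = 8016*(sqrt(258)/2 + sqrt(7225 + 18769)) = 8016*(sqrt(258)/2 + sqrt(25994)) = 8016*(sqrt(25994) + sqrt(258)/2) = 4008*sqrt(258) + 8016*sqrt(25994)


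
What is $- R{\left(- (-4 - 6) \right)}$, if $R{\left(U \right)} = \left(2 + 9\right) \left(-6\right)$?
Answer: $66$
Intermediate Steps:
$R{\left(U \right)} = -66$ ($R{\left(U \right)} = 11 \left(-6\right) = -66$)
$- R{\left(- (-4 - 6) \right)} = \left(-1\right) \left(-66\right) = 66$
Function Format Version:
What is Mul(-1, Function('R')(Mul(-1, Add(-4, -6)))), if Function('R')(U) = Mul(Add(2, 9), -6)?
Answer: 66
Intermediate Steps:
Function('R')(U) = -66 (Function('R')(U) = Mul(11, -6) = -66)
Mul(-1, Function('R')(Mul(-1, Add(-4, -6)))) = Mul(-1, -66) = 66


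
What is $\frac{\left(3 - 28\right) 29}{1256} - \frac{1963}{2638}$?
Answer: $- \frac{2189039}{1656664} \approx -1.3214$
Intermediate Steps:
$\frac{\left(3 - 28\right) 29}{1256} - \frac{1963}{2638} = \left(-25\right) 29 \cdot \frac{1}{1256} - \frac{1963}{2638} = \left(-725\right) \frac{1}{1256} - \frac{1963}{2638} = - \frac{725}{1256} - \frac{1963}{2638} = - \frac{2189039}{1656664}$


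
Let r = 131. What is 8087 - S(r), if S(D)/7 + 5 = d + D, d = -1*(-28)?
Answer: 7009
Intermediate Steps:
d = 28
S(D) = 161 + 7*D (S(D) = -35 + 7*(28 + D) = -35 + (196 + 7*D) = 161 + 7*D)
8087 - S(r) = 8087 - (161 + 7*131) = 8087 - (161 + 917) = 8087 - 1*1078 = 8087 - 1078 = 7009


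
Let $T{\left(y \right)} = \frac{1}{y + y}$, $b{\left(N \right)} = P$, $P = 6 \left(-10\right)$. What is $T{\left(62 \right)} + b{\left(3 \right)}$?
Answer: $- \frac{7439}{124} \approx -59.992$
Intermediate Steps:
$P = -60$
$b{\left(N \right)} = -60$
$T{\left(y \right)} = \frac{1}{2 y}$
$T{\left(62 \right)} + b{\left(3 \right)} = \frac{1}{2 \cdot 62} - 60 = \frac{1}{2} \cdot \frac{1}{62} - 60 = \frac{1}{124} - 60 = - \frac{7439}{124}$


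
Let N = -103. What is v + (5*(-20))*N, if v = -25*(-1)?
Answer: 10325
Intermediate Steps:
v = 25
v + (5*(-20))*N = 25 + (5*(-20))*(-103) = 25 - 100*(-103) = 25 + 10300 = 10325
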